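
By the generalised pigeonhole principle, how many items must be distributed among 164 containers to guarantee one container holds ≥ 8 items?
n = (8 − 1)·164 + 1 = 1149

By the generalised pigeonhole principle, to guarantee some box contains ≥ r objects we need more than (r − 1) · k objects total. Threshold: n = (r − 1) · k + 1. With r = 8 and k = 164: n = 7 · 164 + 1 = 1148 + 1 = 1149. For n = 1148 = 7 · 164, we can put exactly 7 objects in every box, avoiding 8 in any single one — so 1149 is tight.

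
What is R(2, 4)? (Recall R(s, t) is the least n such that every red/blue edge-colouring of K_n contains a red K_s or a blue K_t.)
R(2, 4) = 4

R(2, k) = k for all k ≥ 2: in a 2-colouring of K_k, either some edge is red (a red K_2) or all edges are blue (a blue K_k). And K_{3} coloured all-blue has no blue K_4, so R(2, 4) > 3. Hence R(2, 4) = 4.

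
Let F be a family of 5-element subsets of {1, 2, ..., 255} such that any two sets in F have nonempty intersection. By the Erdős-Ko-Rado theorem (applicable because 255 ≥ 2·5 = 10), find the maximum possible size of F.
max |F| = C(254, 4) = 169362501

The Erdős-Ko-Rado theorem states: for n ≥ 2k, an intersecting family of k-subsets of an n-element set has size at most C(n − 1, k − 1), with equality for 'star' families {A ⊆ [n] : |A| = k, i ∈ A} (fix an element i). For n = 255, k = 5: C(254, 4) = 169362501.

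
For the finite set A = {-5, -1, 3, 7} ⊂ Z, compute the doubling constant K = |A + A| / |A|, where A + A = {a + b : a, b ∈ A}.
K = |A + A| / |A| = 7/4

Enumerate A + A = {a + b : a, b ∈ A}. With |A| = 4, there are |A|^2 = 16 ordered sum pairs; collecting distinct values, A + A = {-10, -6, -2, 2, 6, 10, 14}, so |A + A| = 7. Thus K = 7/4. Here |A + A| = 2|A| − 1 = 7, the minimum possible — so K = 7/4 is minimal, which holds iff A is an arithmetic progression.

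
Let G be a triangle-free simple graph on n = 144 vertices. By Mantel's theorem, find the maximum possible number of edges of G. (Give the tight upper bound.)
ex(144, K_3) = ⌊144^2/4⌋ = 5184

Mantel (1907): a triangle-free graph on n vertices has at most ⌊n^2/4⌋ edges, with equality for the complete bipartite graph K_{⌊n/2⌋, ⌈n/2⌉}. For n = 144: ⌊144^2/4⌋ = ⌊20736/4⌋ = 5184. The extremal graph is K_{72, 72}, which has 72·72 = 5184 edges.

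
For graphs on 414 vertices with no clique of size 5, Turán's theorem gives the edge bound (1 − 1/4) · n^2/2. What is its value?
Turán density bound = (3/4) · 414^2/2 = 128547/2 ≈ 64273.5

Turán's theorem: ex(n, K_{r+1}) is achieved by the complete r-partite Turán graph T(n, r) with parts as balanced as possible, and is at most (1 − 1/r) · n^2/2. For r = 4, n = 414: the density bound is (3/4) · 171396/2 = 128547/2 ≈ 64273.5. The integer-valued extremum is e(T(414, 4)) = 64273, which is strictly less than the density bound 128547/2 since 4 ∤ 414 (the parts of T(414, 4) cannot all be equal).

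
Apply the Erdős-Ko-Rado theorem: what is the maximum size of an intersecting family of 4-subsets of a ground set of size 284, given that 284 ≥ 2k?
max |F| = C(283, 3) = 3737581

The Erdős-Ko-Rado theorem states: for n ≥ 2k, an intersecting family of k-subsets of an n-element set has size at most C(n − 1, k − 1), with equality for 'star' families {A ⊆ [n] : |A| = k, i ∈ A} (fix an element i). For n = 284, k = 4: C(283, 3) = 3737581.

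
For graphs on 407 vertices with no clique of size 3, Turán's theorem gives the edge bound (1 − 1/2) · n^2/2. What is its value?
Turán density bound = (1/2) · 407^2/2 = 165649/4 ≈ 41412.25

Turán's theorem: ex(n, K_{r+1}) is achieved by the complete r-partite Turán graph T(n, r) with parts as balanced as possible, and is at most (1 − 1/r) · n^2/2. For r = 2, n = 407: the density bound is (1/2) · 165649/2 = 165649/4 ≈ 41412.25. The integer-valued extremum is e(T(407, 2)) = 41412, which is strictly less than the density bound 165649/4 since 2 ∤ 407 (the parts of T(407, 2) cannot all be equal).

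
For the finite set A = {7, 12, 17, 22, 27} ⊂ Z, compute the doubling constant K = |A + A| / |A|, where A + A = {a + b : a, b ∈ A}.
K = |A + A| / |A| = 9/5

Enumerate A + A = {a + b : a, b ∈ A}. With |A| = 5, there are |A|^2 = 25 ordered sum pairs; collecting distinct values, A + A = {14, 19, 24, 29, 34, 39, 44, 49, 54}, so |A + A| = 9. Thus K = 9/5. Here |A + A| = 2|A| − 1 = 9, the minimum possible — so K = 9/5 is minimal, which holds iff A is an arithmetic progression.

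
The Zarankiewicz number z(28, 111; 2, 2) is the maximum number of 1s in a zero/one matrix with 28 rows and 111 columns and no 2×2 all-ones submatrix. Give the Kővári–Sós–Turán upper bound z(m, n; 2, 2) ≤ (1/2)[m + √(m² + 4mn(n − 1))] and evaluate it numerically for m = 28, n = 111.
z(28, 111; 2, 2) ≤ (1/2)[28 + √(28² + 4·28·111·110)] = (1/2)[28 + √1368304] = 598.8726

Kővári–Sós–Turán: let r_1, ..., r_28 be the row sums and z = Σ r_i the total number of 1s. Each pair of columns can share at most one row with both entries 1 (else a 2×2 all-ones block appears), so Σ_i C(r_i, 2) ≤ C(111, 2) = 6105. By convexity Σ_i C(r_i, 2) ≥ 28·C(z/28, 2) = z(z − 28)/(2·28), giving z² − 28z − 28·111·110 ≤ 0 and hence z ≤ (1/2)[28 + √(784 + 4·341880)] = (1/2)[28 + √1368304] ≈ (1/2)(28 + 1169.7453) = 598.8726.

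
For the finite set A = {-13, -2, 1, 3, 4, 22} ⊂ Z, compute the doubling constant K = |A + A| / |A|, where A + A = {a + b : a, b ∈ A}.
K = |A + A| / |A| = 20/6 = 10/3

Enumerate A + A = {a + b : a, b ∈ A}. With |A| = 6, there are |A|^2 = 36 ordered sum pairs; collecting distinct values, A + A = {-26, -15, -12, -10, -9, -4, -1, 1, 2, 4, 5, 6, 7, 8, 9, 20, 23, 25, 26, 44}, so |A + A| = 20. Thus K = 20/6 = 10/3. For comparison, the minimum possible |A + A| over all 6-element sets is 2·6 − 1 = 11 (so min K = 11/6), attained only by arithmetic progressions.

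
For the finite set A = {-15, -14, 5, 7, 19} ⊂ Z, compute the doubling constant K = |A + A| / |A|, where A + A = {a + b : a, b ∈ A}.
K = |A + A| / |A| = 15/5 = 3

Enumerate A + A = {a + b : a, b ∈ A}. With |A| = 5, there are |A|^2 = 25 ordered sum pairs; collecting distinct values, A + A = {-30, -29, -28, -10, -9, -8, -7, 4, 5, 10, 12, 14, 24, 26, 38}, so |A + A| = 15. Thus K = 15/5 = 3. For comparison, the minimum possible |A + A| over all 5-element sets is 2·5 − 1 = 9 (so min K = 9/5), attained only by arithmetic progressions.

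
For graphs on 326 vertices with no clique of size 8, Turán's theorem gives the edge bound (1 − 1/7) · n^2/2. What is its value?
Turán density bound = (6/7) · 326^2/2 = 318828/7 ≈ 45546.8571

Turán's theorem: ex(n, K_{r+1}) is achieved by the complete r-partite Turán graph T(n, r) with parts as balanced as possible, and is at most (1 − 1/r) · n^2/2. For r = 7, n = 326: the density bound is (6/7) · 106276/2 = 318828/7 ≈ 45546.8571. The integer-valued extremum is e(T(326, 7)) = 45546, which is strictly less than the density bound 318828/7 since 7 ∤ 326 (the parts of T(326, 7) cannot all be equal).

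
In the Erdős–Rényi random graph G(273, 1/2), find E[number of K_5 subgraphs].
E[# K_5] = C(273, 5) · (1/2)^C(5, 2) = 12179673324 / 2^10 = 3044918331/256 ≈ 11894212.230469

For each 5-subset S of vertices (there are C(273, 5) = 12179673324 such S), let X_S = 1 if S induces a K_5 (all C(5, 2) = 10 edges present). Then P(X_S = 1) = (1/2)^10 = 1/1024. By linearity of expectation, E[# K_5] = C(273, 5) · (1/2)^10 = 12179673324 / 1024 = 3044918331/256 ≈ 11894212.230469.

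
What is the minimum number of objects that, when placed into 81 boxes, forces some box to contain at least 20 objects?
n = (20 − 1)·81 + 1 = 1540

By the generalised pigeonhole principle, to guarantee some box contains ≥ r objects we need more than (r − 1) · k objects total. Threshold: n = (r − 1) · k + 1. With r = 20 and k = 81: n = 19 · 81 + 1 = 1539 + 1 = 1540. For n = 1539 = 19 · 81, we can put exactly 19 objects in every box, avoiding 20 in any single one — so 1540 is tight.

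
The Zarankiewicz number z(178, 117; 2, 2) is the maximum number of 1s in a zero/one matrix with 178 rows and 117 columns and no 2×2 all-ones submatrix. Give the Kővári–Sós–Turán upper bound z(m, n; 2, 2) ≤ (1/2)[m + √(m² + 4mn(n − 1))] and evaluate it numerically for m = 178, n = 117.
z(178, 117; 2, 2) ≤ (1/2)[178 + √(178² + 4·178·117·116)] = (1/2)[178 + √9694948] = 1645.8356

Kővári–Sós–Turán: let r_1, ..., r_178 be the row sums and z = Σ r_i the total number of 1s. Each pair of columns can share at most one row with both entries 1 (else a 2×2 all-ones block appears), so Σ_i C(r_i, 2) ≤ C(117, 2) = 6786. By convexity Σ_i C(r_i, 2) ≥ 178·C(z/178, 2) = z(z − 178)/(2·178), giving z² − 178z − 178·117·116 ≤ 0 and hence z ≤ (1/2)[178 + √(31684 + 4·2415816)] = (1/2)[178 + √9694948] ≈ (1/2)(178 + 3113.6711) = 1645.8356.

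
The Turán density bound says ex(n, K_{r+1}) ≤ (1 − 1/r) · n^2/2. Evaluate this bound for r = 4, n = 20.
Turán density bound = (3/4) · 20^2/2 = 150

Turán's theorem: ex(n, K_{r+1}) is achieved by the complete r-partite Turán graph T(n, r) with parts as balanced as possible, and is at most (1 − 1/r) · n^2/2. For r = 4, n = 20: the density bound is (3/4) · 400/2 = 150. Since 4 ∣ 20, the Turán graph T(20, 4) has parts of equal size 5, and its edge count e(T(20, 4)) = 150 attains the density bound exactly.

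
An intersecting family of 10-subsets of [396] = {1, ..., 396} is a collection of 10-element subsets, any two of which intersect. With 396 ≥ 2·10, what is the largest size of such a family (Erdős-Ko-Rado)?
max |F| = C(395, 9) = 588494703257159335

The Erdős-Ko-Rado theorem states: for n ≥ 2k, an intersecting family of k-subsets of an n-element set has size at most C(n − 1, k − 1), with equality for 'star' families {A ⊆ [n] : |A| = k, i ∈ A} (fix an element i). For n = 396, k = 10: C(395, 9) = 588494703257159335.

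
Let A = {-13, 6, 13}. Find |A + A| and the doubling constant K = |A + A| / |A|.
K = |A + A| / |A| = 6/3 = 2

Enumerate A + A = {a + b : a, b ∈ A}. With |A| = 3, there are |A|^2 = 9 ordered sum pairs; collecting distinct values, A + A = {-26, -7, 0, 12, 19, 26}, so |A + A| = 6. Thus K = 6/3 = 2. For comparison, the minimum possible |A + A| over all 3-element sets is 2·3 − 1 = 5 (so min K = 5/3), attained only by arithmetic progressions.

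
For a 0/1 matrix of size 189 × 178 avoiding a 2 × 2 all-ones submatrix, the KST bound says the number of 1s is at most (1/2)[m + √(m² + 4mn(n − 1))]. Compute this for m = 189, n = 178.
z(189, 178; 2, 2) ≤ (1/2)[189 + √(189² + 4·189·178·177)] = (1/2)[189 + √23854257] = 2536.541

Kővári–Sós–Turán: let r_1, ..., r_189 be the row sums and z = Σ r_i the total number of 1s. Each pair of columns can share at most one row with both entries 1 (else a 2×2 all-ones block appears), so Σ_i C(r_i, 2) ≤ C(178, 2) = 15753. By convexity Σ_i C(r_i, 2) ≥ 189·C(z/189, 2) = z(z − 189)/(2·189), giving z² − 189z − 189·178·177 ≤ 0 and hence z ≤ (1/2)[189 + √(35721 + 4·5954634)] = (1/2)[189 + √23854257] ≈ (1/2)(189 + 4884.082) = 2536.541.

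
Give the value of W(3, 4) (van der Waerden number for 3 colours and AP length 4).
W(3, 4) = 293

This is a classical value, W(3, 4) = 293, established by combining an explicit 3-colouring of {1, ..., 292} with no monochromatic 4-AP (giving the lower bound W(3, 4) > 292) and a finite case analysis / exhaustive computer search showing every 3-colouring of {1, ..., 293} has such an AP.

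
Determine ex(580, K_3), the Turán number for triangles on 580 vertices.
ex(580, K_3) = ⌊580^2/4⌋ = 84100

Mantel (1907): a triangle-free graph on n vertices has at most ⌊n^2/4⌋ edges, with equality for the complete bipartite graph K_{⌊n/2⌋, ⌈n/2⌉}. For n = 580: ⌊580^2/4⌋ = ⌊336400/4⌋ = 84100. The extremal graph is K_{290, 290}, which has 290·290 = 84100 edges.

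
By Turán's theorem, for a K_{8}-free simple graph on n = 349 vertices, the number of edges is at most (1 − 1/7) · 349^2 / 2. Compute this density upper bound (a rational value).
Turán density bound = (6/7) · 349^2/2 = 365403/7 ≈ 52200.4286

Turán's theorem: ex(n, K_{r+1}) is achieved by the complete r-partite Turán graph T(n, r) with parts as balanced as possible, and is at most (1 − 1/r) · n^2/2. For r = 7, n = 349: the density bound is (6/7) · 121801/2 = 365403/7 ≈ 52200.4286. The integer-valued extremum is e(T(349, 7)) = 52200, which is strictly less than the density bound 365403/7 since 7 ∤ 349 (the parts of T(349, 7) cannot all be equal).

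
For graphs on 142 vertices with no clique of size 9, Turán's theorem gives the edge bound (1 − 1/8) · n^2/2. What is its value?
Turán density bound = (7/8) · 142^2/2 = 35287/4 ≈ 8821.75

Turán's theorem: ex(n, K_{r+1}) is achieved by the complete r-partite Turán graph T(n, r) with parts as balanced as possible, and is at most (1 − 1/r) · n^2/2. For r = 8, n = 142: the density bound is (7/8) · 20164/2 = 35287/4 ≈ 8821.75. The integer-valued extremum is e(T(142, 8)) = 8821, which is strictly less than the density bound 35287/4 since 8 ∤ 142 (the parts of T(142, 8) cannot all be equal).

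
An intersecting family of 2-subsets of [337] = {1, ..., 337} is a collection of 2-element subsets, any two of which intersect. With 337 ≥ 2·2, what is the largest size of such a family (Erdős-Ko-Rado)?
max |F| = C(336, 1) = 336

Erdős-Ko-Rado (1961): when n ≥ 2k, max |F| = C(n−1, k−1). The bound is attained by the star {A : i ∈ A} for any fixed i ∈ [n]. Here C(337−1, 2−1) = C(336, 1) = 336.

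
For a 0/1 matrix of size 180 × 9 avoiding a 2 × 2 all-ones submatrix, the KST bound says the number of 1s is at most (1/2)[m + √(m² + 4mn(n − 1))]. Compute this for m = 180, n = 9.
z(180, 9; 2, 2) ≤ (1/2)[180 + √(180² + 4·180·9·8)] = (1/2)[180 + √84240] = 235.1206

Kővári–Sós–Turán: let r_1, ..., r_180 be the row sums and z = Σ r_i the total number of 1s. Each pair of columns can share at most one row with both entries 1 (else a 2×2 all-ones block appears), so Σ_i C(r_i, 2) ≤ C(9, 2) = 36. By convexity Σ_i C(r_i, 2) ≥ 180·C(z/180, 2) = z(z − 180)/(2·180), giving z² − 180z − 180·9·8 ≤ 0 and hence z ≤ (1/2)[180 + √(32400 + 4·12960)] = (1/2)[180 + √84240] ≈ (1/2)(180 + 290.2413) = 235.1206.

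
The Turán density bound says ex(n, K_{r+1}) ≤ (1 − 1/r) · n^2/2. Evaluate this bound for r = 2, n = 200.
Turán density bound = (1/2) · 200^2/2 = 10000

Turán's theorem: ex(n, K_{r+1}) is achieved by the complete r-partite Turán graph T(n, r) with parts as balanced as possible, and is at most (1 − 1/r) · n^2/2. For r = 2, n = 200: the density bound is (1/2) · 40000/2 = 10000. Since 2 ∣ 200, the Turán graph T(200, 2) has parts of equal size 100, and its edge count e(T(200, 2)) = 10000 attains the density bound exactly.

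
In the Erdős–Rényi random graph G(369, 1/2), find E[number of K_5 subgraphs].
E[# K_5] = C(369, 5) · (1/2)^C(5, 2) = 55479552948 / 2^10 = 13869888237/256 ≈ 54179250.925781

For each 5-subset S of vertices (there are C(369, 5) = 55479552948 such S), let X_S = 1 if S induces a K_5 (all C(5, 2) = 10 edges present). Then P(X_S = 1) = (1/2)^10 = 1/1024. By linearity of expectation, E[# K_5] = C(369, 5) · (1/2)^10 = 55479552948 / 1024 = 13869888237/256 ≈ 54179250.925781.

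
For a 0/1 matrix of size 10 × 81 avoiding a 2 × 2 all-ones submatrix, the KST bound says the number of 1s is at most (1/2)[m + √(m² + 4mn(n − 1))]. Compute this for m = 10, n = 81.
z(10, 81; 2, 2) ≤ (1/2)[10 + √(10² + 4·10·81·80)] = (1/2)[10 + √259300] = 259.6075

Kővári–Sós–Turán: let r_1, ..., r_10 be the row sums and z = Σ r_i the total number of 1s. Each pair of columns can share at most one row with both entries 1 (else a 2×2 all-ones block appears), so Σ_i C(r_i, 2) ≤ C(81, 2) = 3240. By convexity Σ_i C(r_i, 2) ≥ 10·C(z/10, 2) = z(z − 10)/(2·10), giving z² − 10z − 10·81·80 ≤ 0 and hence z ≤ (1/2)[10 + √(100 + 4·64800)] = (1/2)[10 + √259300] ≈ (1/2)(10 + 509.2151) = 259.6075.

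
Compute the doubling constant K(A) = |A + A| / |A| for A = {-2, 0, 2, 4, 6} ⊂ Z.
K = |A + A| / |A| = 9/5

Enumerate A + A = {a + b : a, b ∈ A}. With |A| = 5, there are |A|^2 = 25 ordered sum pairs; collecting distinct values, A + A = {-4, -2, 0, 2, 4, 6, 8, 10, 12}, so |A + A| = 9. Thus K = 9/5. Here |A + A| = 2|A| − 1 = 9, the minimum possible — so K = 9/5 is minimal, which holds iff A is an arithmetic progression.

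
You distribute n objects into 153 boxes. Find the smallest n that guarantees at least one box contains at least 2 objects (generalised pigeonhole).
n = (2 − 1)·153 + 1 = 154

By the generalised pigeonhole principle, to guarantee some box contains ≥ r objects we need more than (r − 1) · k objects total. Threshold: n = (r − 1) · k + 1. With r = 2 and k = 153: n = 1 · 153 + 1 = 153 + 1 = 154. For n = 153 = 1 · 153, we can put exactly 1 objects in every box, avoiding 2 in any single one — so 154 is tight.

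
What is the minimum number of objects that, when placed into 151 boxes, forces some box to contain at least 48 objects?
n = (48 − 1)·151 + 1 = 7098

By the generalised pigeonhole principle, to guarantee some box contains ≥ r objects we need more than (r − 1) · k objects total. Threshold: n = (r − 1) · k + 1. With r = 48 and k = 151: n = 47 · 151 + 1 = 7097 + 1 = 7098. For n = 7097 = 47 · 151, we can put exactly 47 objects in every box, avoiding 48 in any single one — so 7098 is tight.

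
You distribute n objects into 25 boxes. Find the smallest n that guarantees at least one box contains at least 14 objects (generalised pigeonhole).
n = (14 − 1)·25 + 1 = 326

By the generalised pigeonhole principle, to guarantee some box contains ≥ r objects we need more than (r − 1) · k objects total. Threshold: n = (r − 1) · k + 1. With r = 14 and k = 25: n = 13 · 25 + 1 = 325 + 1 = 326. For n = 325 = 13 · 25, we can put exactly 13 objects in every box, avoiding 14 in any single one — so 326 is tight.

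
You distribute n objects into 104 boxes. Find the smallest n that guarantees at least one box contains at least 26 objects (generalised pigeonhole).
n = (26 − 1)·104 + 1 = 2601

By the generalised pigeonhole principle, to guarantee some box contains ≥ r objects we need more than (r − 1) · k objects total. Threshold: n = (r − 1) · k + 1. With r = 26 and k = 104: n = 25 · 104 + 1 = 2600 + 1 = 2601. For n = 2600 = 25 · 104, we can put exactly 25 objects in every box, avoiding 26 in any single one — so 2601 is tight.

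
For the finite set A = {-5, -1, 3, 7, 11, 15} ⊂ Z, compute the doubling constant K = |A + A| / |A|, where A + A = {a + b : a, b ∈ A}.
K = |A + A| / |A| = 11/6

Enumerate A + A = {a + b : a, b ∈ A}. With |A| = 6, there are |A|^2 = 36 ordered sum pairs; collecting distinct values, A + A = {-10, -6, -2, 2, 6, 10, 14, 18, 22, 26, 30}, so |A + A| = 11. Thus K = 11/6. Here |A + A| = 2|A| − 1 = 11, the minimum possible — so K = 11/6 is minimal, which holds iff A is an arithmetic progression.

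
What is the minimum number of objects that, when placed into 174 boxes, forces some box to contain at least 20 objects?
n = (20 − 1)·174 + 1 = 3307

By the generalised pigeonhole principle, to guarantee some box contains ≥ r objects we need more than (r − 1) · k objects total. Threshold: n = (r − 1) · k + 1. With r = 20 and k = 174: n = 19 · 174 + 1 = 3306 + 1 = 3307. For n = 3306 = 19 · 174, we can put exactly 19 objects in every box, avoiding 20 in any single one — so 3307 is tight.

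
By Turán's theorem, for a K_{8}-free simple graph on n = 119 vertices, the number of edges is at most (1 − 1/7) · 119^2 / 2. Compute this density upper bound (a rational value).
Turán density bound = (6/7) · 119^2/2 = 6069

Turán's theorem: ex(n, K_{r+1}) is achieved by the complete r-partite Turán graph T(n, r) with parts as balanced as possible, and is at most (1 − 1/r) · n^2/2. For r = 7, n = 119: the density bound is (6/7) · 14161/2 = 6069. Since 7 ∣ 119, the Turán graph T(119, 7) has parts of equal size 17, and its edge count e(T(119, 7)) = 6069 attains the density bound exactly.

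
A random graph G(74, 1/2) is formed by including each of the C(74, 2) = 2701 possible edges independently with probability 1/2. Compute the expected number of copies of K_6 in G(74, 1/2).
E[# K_6] = C(74, 6) · (1/2)^C(6, 2) = 185250786 / 2^15 = 92625393/16384 ≈ 5653.405334

For each 6-subset S of vertices (there are C(74, 6) = 185250786 such S), let X_S = 1 if S induces a K_6 (all C(6, 2) = 15 edges present). Then P(X_S = 1) = (1/2)^15 = 1/32768. By linearity of expectation, E[# K_6] = C(74, 6) · (1/2)^15 = 185250786 / 32768 = 92625393/16384 ≈ 5653.405334.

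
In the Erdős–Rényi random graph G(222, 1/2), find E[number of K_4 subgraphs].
E[# K_4] = C(222, 4) · (1/2)^C(4, 2) = 98491965 / 2^6 = 1538936.953125

For each 4-subset S of vertices (there are C(222, 4) = 98491965 such S), let X_S = 1 if S induces a K_4 (all C(4, 2) = 6 edges present). Then P(X_S = 1) = (1/2)^6 = 1/64. By linearity of expectation, E[# K_4] = C(222, 4) · (1/2)^6 = 98491965 / 64 = 1538936.953125.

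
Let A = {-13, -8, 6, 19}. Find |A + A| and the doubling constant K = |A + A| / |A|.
K = |A + A| / |A| = 10/4 = 5/2

Enumerate A + A = {a + b : a, b ∈ A}. With |A| = 4, there are |A|^2 = 16 ordered sum pairs; collecting distinct values, A + A = {-26, -21, -16, -7, -2, 6, 11, 12, 25, 38}, so |A + A| = 10. Thus K = 10/4 = 5/2. For comparison, the minimum possible |A + A| over all 4-element sets is 2·4 − 1 = 7 (so min K = 7/4), attained only by arithmetic progressions.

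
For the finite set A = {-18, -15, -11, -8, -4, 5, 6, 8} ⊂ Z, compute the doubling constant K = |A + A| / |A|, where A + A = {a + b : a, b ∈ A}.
K = |A + A| / |A| = 30/8 = 15/4

Enumerate A + A = {a + b : a, b ∈ A}. With |A| = 8, there are |A|^2 = 64 ordered sum pairs; collecting distinct values, A + A = {-36, -33, -30, -29, -26, -23, -22, -19, -16, -15, -13, -12, -10, -9, -8, -7, -6, -5, -3, -2, 0, 1, 2, 4, 10, 11, 12, 13, 14, 16}, so |A + A| = 30. Thus K = 30/8 = 15/4. For comparison, the minimum possible |A + A| over all 8-element sets is 2·8 − 1 = 15 (so min K = 15/8), attained only by arithmetic progressions.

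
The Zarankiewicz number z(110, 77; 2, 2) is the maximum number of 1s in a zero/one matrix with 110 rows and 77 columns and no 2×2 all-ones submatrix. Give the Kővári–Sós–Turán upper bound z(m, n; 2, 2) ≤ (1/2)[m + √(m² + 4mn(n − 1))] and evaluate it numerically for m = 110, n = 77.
z(110, 77; 2, 2) ≤ (1/2)[110 + √(110² + 4·110·77·76)] = (1/2)[110 + √2586980] = 859.2046

Kővári–Sós–Turán: let r_1, ..., r_110 be the row sums and z = Σ r_i the total number of 1s. Each pair of columns can share at most one row with both entries 1 (else a 2×2 all-ones block appears), so Σ_i C(r_i, 2) ≤ C(77, 2) = 2926. By convexity Σ_i C(r_i, 2) ≥ 110·C(z/110, 2) = z(z − 110)/(2·110), giving z² − 110z − 110·77·76 ≤ 0 and hence z ≤ (1/2)[110 + √(12100 + 4·643720)] = (1/2)[110 + √2586980] ≈ (1/2)(110 + 1608.4092) = 859.2046.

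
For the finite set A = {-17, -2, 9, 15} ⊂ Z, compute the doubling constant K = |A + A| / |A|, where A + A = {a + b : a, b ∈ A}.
K = |A + A| / |A| = 10/4 = 5/2

Enumerate A + A = {a + b : a, b ∈ A}. With |A| = 4, there are |A|^2 = 16 ordered sum pairs; collecting distinct values, A + A = {-34, -19, -8, -4, -2, 7, 13, 18, 24, 30}, so |A + A| = 10. Thus K = 10/4 = 5/2. For comparison, the minimum possible |A + A| over all 4-element sets is 2·4 − 1 = 7 (so min K = 7/4), attained only by arithmetic progressions.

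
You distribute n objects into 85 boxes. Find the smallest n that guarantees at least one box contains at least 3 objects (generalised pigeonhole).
n = (3 − 1)·85 + 1 = 171

By the generalised pigeonhole principle, to guarantee some box contains ≥ r objects we need more than (r − 1) · k objects total. Threshold: n = (r − 1) · k + 1. With r = 3 and k = 85: n = 2 · 85 + 1 = 170 + 1 = 171. For n = 170 = 2 · 85, we can put exactly 2 objects in every box, avoiding 3 in any single one — so 171 is tight.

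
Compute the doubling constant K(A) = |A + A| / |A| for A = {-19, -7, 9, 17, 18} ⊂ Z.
K = |A + A| / |A| = 15/5 = 3

Enumerate A + A = {a + b : a, b ∈ A}. With |A| = 5, there are |A|^2 = 25 ordered sum pairs; collecting distinct values, A + A = {-38, -26, -14, -10, -2, -1, 2, 10, 11, 18, 26, 27, 34, 35, 36}, so |A + A| = 15. Thus K = 15/5 = 3. For comparison, the minimum possible |A + A| over all 5-element sets is 2·5 − 1 = 9 (so min K = 9/5), attained only by arithmetic progressions.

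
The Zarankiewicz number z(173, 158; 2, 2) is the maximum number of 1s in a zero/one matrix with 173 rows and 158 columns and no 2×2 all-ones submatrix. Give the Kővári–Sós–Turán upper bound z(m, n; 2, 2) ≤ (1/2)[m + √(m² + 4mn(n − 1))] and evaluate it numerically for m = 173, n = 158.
z(173, 158; 2, 2) ≤ (1/2)[173 + √(173² + 4·173·158·157)] = (1/2)[173 + √17195681] = 2159.8838

Kővári–Sós–Turán: let r_1, ..., r_173 be the row sums and z = Σ r_i the total number of 1s. Each pair of columns can share at most one row with both entries 1 (else a 2×2 all-ones block appears), so Σ_i C(r_i, 2) ≤ C(158, 2) = 12403. By convexity Σ_i C(r_i, 2) ≥ 173·C(z/173, 2) = z(z − 173)/(2·173), giving z² − 173z − 173·158·157 ≤ 0 and hence z ≤ (1/2)[173 + √(29929 + 4·4291438)] = (1/2)[173 + √17195681] ≈ (1/2)(173 + 4146.7675) = 2159.8838.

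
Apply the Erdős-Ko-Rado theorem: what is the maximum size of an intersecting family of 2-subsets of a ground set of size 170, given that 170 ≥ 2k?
max |F| = C(169, 1) = 169

The Erdős-Ko-Rado theorem states: for n ≥ 2k, an intersecting family of k-subsets of an n-element set has size at most C(n − 1, k − 1), with equality for 'star' families {A ⊆ [n] : |A| = k, i ∈ A} (fix an element i). For n = 170, k = 2: C(169, 1) = 169.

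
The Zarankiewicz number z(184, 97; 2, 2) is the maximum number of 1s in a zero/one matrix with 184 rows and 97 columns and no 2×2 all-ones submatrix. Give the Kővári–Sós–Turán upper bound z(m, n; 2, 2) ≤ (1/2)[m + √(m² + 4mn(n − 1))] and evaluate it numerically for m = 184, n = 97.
z(184, 97; 2, 2) ≤ (1/2)[184 + √(184² + 4·184·97·96)] = (1/2)[184 + √6887488] = 1404.2012

Kővári–Sós–Turán: let r_1, ..., r_184 be the row sums and z = Σ r_i the total number of 1s. Each pair of columns can share at most one row with both entries 1 (else a 2×2 all-ones block appears), so Σ_i C(r_i, 2) ≤ C(97, 2) = 4656. By convexity Σ_i C(r_i, 2) ≥ 184·C(z/184, 2) = z(z − 184)/(2·184), giving z² − 184z − 184·97·96 ≤ 0 and hence z ≤ (1/2)[184 + √(33856 + 4·1713408)] = (1/2)[184 + √6887488] ≈ (1/2)(184 + 2624.4024) = 1404.2012.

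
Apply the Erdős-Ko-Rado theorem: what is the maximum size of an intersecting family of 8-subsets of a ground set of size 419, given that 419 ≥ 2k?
max |F| = C(418, 7) = 420601518658464

Erdős-Ko-Rado (1961): when n ≥ 2k, max |F| = C(n−1, k−1). The bound is attained by the star {A : i ∈ A} for any fixed i ∈ [n]. Here C(419−1, 8−1) = C(418, 7) = 420601518658464.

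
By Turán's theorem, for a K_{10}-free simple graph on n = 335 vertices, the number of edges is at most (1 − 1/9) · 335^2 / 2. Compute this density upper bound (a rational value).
Turán density bound = (8/9) · 335^2/2 = 448900/9 ≈ 49877.7778

Turán's theorem: ex(n, K_{r+1}) is achieved by the complete r-partite Turán graph T(n, r) with parts as balanced as possible, and is at most (1 − 1/r) · n^2/2. For r = 9, n = 335: the density bound is (8/9) · 112225/2 = 448900/9 ≈ 49877.7778. The integer-valued extremum is e(T(335, 9)) = 49877, which is strictly less than the density bound 448900/9 since 9 ∤ 335 (the parts of T(335, 9) cannot all be equal).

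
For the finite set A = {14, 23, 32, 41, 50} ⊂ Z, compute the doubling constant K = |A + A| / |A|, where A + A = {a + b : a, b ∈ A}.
K = |A + A| / |A| = 9/5

Enumerate A + A = {a + b : a, b ∈ A}. With |A| = 5, there are |A|^2 = 25 ordered sum pairs; collecting distinct values, A + A = {28, 37, 46, 55, 64, 73, 82, 91, 100}, so |A + A| = 9. Thus K = 9/5. Here |A + A| = 2|A| − 1 = 9, the minimum possible — so K = 9/5 is minimal, which holds iff A is an arithmetic progression.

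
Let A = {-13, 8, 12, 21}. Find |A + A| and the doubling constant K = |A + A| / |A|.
K = |A + A| / |A| = 10/4 = 5/2

Enumerate A + A = {a + b : a, b ∈ A}. With |A| = 4, there are |A|^2 = 16 ordered sum pairs; collecting distinct values, A + A = {-26, -5, -1, 8, 16, 20, 24, 29, 33, 42}, so |A + A| = 10. Thus K = 10/4 = 5/2. For comparison, the minimum possible |A + A| over all 4-element sets is 2·4 − 1 = 7 (so min K = 7/4), attained only by arithmetic progressions.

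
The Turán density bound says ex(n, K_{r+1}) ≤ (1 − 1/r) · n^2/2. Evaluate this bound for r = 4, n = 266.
Turán density bound = (3/4) · 266^2/2 = 53067/2 ≈ 26533.5

Turán's theorem: ex(n, K_{r+1}) is achieved by the complete r-partite Turán graph T(n, r) with parts as balanced as possible, and is at most (1 − 1/r) · n^2/2. For r = 4, n = 266: the density bound is (3/4) · 70756/2 = 53067/2 ≈ 26533.5. The integer-valued extremum is e(T(266, 4)) = 26533, which is strictly less than the density bound 53067/2 since 4 ∤ 266 (the parts of T(266, 4) cannot all be equal).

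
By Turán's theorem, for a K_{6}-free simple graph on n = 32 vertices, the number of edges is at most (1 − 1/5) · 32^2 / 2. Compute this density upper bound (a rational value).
Turán density bound = (4/5) · 32^2/2 = 2048/5 ≈ 409.6

Turán's theorem: ex(n, K_{r+1}) is achieved by the complete r-partite Turán graph T(n, r) with parts as balanced as possible, and is at most (1 − 1/r) · n^2/2. For r = 5, n = 32: the density bound is (4/5) · 1024/2 = 2048/5 ≈ 409.6. The integer-valued extremum is e(T(32, 5)) = 409, which is strictly less than the density bound 2048/5 since 5 ∤ 32 (the parts of T(32, 5) cannot all be equal).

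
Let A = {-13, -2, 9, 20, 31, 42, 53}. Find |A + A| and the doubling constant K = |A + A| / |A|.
K = |A + A| / |A| = 13/7

Enumerate A + A = {a + b : a, b ∈ A}. With |A| = 7, there are |A|^2 = 49 ordered sum pairs; collecting distinct values, A + A = {-26, -15, -4, 7, 18, 29, 40, 51, 62, 73, 84, 95, 106}, so |A + A| = 13. Thus K = 13/7. Here |A + A| = 2|A| − 1 = 13, the minimum possible — so K = 13/7 is minimal, which holds iff A is an arithmetic progression.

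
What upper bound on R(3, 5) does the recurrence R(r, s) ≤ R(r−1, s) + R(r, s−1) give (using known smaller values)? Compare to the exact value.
R(3, 5) ≤ R(2, 5) + R(3, 4) = 5 + 9 = 14; exact value R(3, 5) = 14.

The Erdős–Szekeres recurrence R(r, s) ≤ R(r−1, s) + R(r, s−1) applied to (r, s) = (3, 5) gives
  R(3, 5) ≤ R(2, 5) + R(3, 4) = 5 + 9 = 14.
(Recall R(2, k) = k and R is symmetric.) Here the recurrence bound is tight: a matching lower-bound construction on K_{13} shows R(3, 5) > 13, so R(3, 5) = 14 exactly.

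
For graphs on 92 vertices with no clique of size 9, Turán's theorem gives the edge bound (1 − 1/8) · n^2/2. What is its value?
Turán density bound = (7/8) · 92^2/2 = 3703

Turán's theorem: ex(n, K_{r+1}) is achieved by the complete r-partite Turán graph T(n, r) with parts as balanced as possible, and is at most (1 − 1/r) · n^2/2. For r = 8, n = 92: the density bound is (7/8) · 8464/2 = 3703. The integer-valued extremum is e(T(92, 8)) = 3702, which is strictly less than the density bound 3703 since 8 ∤ 92 (the parts of T(92, 8) cannot all be equal).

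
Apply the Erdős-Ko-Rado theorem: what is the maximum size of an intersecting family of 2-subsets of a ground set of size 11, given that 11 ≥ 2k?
max |F| = C(10, 1) = 10

The Erdős-Ko-Rado theorem states: for n ≥ 2k, an intersecting family of k-subsets of an n-element set has size at most C(n − 1, k − 1), with equality for 'star' families {A ⊆ [n] : |A| = k, i ∈ A} (fix an element i). For n = 11, k = 2: C(10, 1) = 10.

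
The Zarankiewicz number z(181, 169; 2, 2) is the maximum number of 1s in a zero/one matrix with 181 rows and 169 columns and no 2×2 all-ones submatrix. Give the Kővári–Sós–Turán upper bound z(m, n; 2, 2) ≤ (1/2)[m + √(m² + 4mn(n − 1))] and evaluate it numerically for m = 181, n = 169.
z(181, 169; 2, 2) ≤ (1/2)[181 + √(181² + 4·181·169·168)] = (1/2)[181 + √20588569] = 2359.2314

Kővári–Sós–Turán: let r_1, ..., r_181 be the row sums and z = Σ r_i the total number of 1s. Each pair of columns can share at most one row with both entries 1 (else a 2×2 all-ones block appears), so Σ_i C(r_i, 2) ≤ C(169, 2) = 14196. By convexity Σ_i C(r_i, 2) ≥ 181·C(z/181, 2) = z(z − 181)/(2·181), giving z² − 181z − 181·169·168 ≤ 0 and hence z ≤ (1/2)[181 + √(32761 + 4·5138952)] = (1/2)[181 + √20588569] ≈ (1/2)(181 + 4537.4628) = 2359.2314.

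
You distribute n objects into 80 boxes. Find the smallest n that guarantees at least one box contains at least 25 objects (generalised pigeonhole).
n = (25 − 1)·80 + 1 = 1921

By the generalised pigeonhole principle, to guarantee some box contains ≥ r objects we need more than (r − 1) · k objects total. Threshold: n = (r − 1) · k + 1. With r = 25 and k = 80: n = 24 · 80 + 1 = 1920 + 1 = 1921. For n = 1920 = 24 · 80, we can put exactly 24 objects in every box, avoiding 25 in any single one — so 1921 is tight.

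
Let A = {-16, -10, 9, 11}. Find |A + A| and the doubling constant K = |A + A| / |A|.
K = |A + A| / |A| = 10/4 = 5/2

Enumerate A + A = {a + b : a, b ∈ A}. With |A| = 4, there are |A|^2 = 16 ordered sum pairs; collecting distinct values, A + A = {-32, -26, -20, -7, -5, -1, 1, 18, 20, 22}, so |A + A| = 10. Thus K = 10/4 = 5/2. For comparison, the minimum possible |A + A| over all 4-element sets is 2·4 − 1 = 7 (so min K = 7/4), attained only by arithmetic progressions.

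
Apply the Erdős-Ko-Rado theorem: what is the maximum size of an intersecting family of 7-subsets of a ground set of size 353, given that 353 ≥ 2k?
max |F| = C(352, 6) = 2531159270640

Erdős-Ko-Rado (1961): when n ≥ 2k, max |F| = C(n−1, k−1). The bound is attained by the star {A : i ∈ A} for any fixed i ∈ [n]. Here C(353−1, 7−1) = C(352, 6) = 2531159270640.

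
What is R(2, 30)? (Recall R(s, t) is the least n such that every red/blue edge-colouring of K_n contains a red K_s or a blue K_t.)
R(2, 30) = 30

R(2, k) = k for all k ≥ 2: in a 2-colouring of K_k, either some edge is red (a red K_2) or all edges are blue (a blue K_k). And K_{29} coloured all-blue has no blue K_30, so R(2, 30) > 29. Hence R(2, 30) = 30.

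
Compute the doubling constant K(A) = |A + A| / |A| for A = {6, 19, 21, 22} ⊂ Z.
K = |A + A| / |A| = 10/4 = 5/2

Enumerate A + A = {a + b : a, b ∈ A}. With |A| = 4, there are |A|^2 = 16 ordered sum pairs; collecting distinct values, A + A = {12, 25, 27, 28, 38, 40, 41, 42, 43, 44}, so |A + A| = 10. Thus K = 10/4 = 5/2. For comparison, the minimum possible |A + A| over all 4-element sets is 2·4 − 1 = 7 (so min K = 7/4), attained only by arithmetic progressions.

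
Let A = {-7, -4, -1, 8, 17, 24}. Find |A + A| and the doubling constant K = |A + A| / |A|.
K = |A + A| / |A| = 19/6

Enumerate A + A = {a + b : a, b ∈ A}. With |A| = 6, there are |A|^2 = 36 ordered sum pairs; collecting distinct values, A + A = {-14, -11, -8, -5, -2, 1, 4, 7, 10, 13, 16, 17, 20, 23, 25, 32, 34, 41, 48}, so |A + A| = 19. Thus K = 19/6. For comparison, the minimum possible |A + A| over all 6-element sets is 2·6 − 1 = 11 (so min K = 11/6), attained only by arithmetic progressions.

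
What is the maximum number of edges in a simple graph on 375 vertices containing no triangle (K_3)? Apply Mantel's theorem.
ex(375, K_3) = ⌊375^2/4⌋ = 35156

Mantel (1907): a triangle-free graph on n vertices has at most ⌊n^2/4⌋ edges, with equality for the complete bipartite graph K_{⌊n/2⌋, ⌈n/2⌉}. For n = 375: ⌊375^2/4⌋ = ⌊140625/4⌋ = 35156. The extremal graph is K_{187, 188}, which has 187·188 = 35156 edges.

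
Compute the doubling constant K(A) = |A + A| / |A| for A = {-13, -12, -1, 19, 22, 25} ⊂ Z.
K = |A + A| / |A| = 20/6 = 10/3

Enumerate A + A = {a + b : a, b ∈ A}. With |A| = 6, there are |A|^2 = 36 ordered sum pairs; collecting distinct values, A + A = {-26, -25, -24, -14, -13, -2, 6, 7, 9, 10, 12, 13, 18, 21, 24, 38, 41, 44, 47, 50}, so |A + A| = 20. Thus K = 20/6 = 10/3. For comparison, the minimum possible |A + A| over all 6-element sets is 2·6 − 1 = 11 (so min K = 11/6), attained only by arithmetic progressions.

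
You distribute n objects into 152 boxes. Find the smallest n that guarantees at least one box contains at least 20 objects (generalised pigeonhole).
n = (20 − 1)·152 + 1 = 2889

By the generalised pigeonhole principle, to guarantee some box contains ≥ r objects we need more than (r − 1) · k objects total. Threshold: n = (r − 1) · k + 1. With r = 20 and k = 152: n = 19 · 152 + 1 = 2888 + 1 = 2889. For n = 2888 = 19 · 152, we can put exactly 19 objects in every box, avoiding 20 in any single one — so 2889 is tight.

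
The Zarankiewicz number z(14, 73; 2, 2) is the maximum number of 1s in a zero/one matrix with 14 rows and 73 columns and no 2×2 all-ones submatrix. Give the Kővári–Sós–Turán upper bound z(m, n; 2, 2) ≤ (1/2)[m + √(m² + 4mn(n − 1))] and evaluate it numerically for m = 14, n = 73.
z(14, 73; 2, 2) ≤ (1/2)[14 + √(14² + 4·14·73·72)] = (1/2)[14 + √294532] = 278.354

Kővári–Sós–Turán: let r_1, ..., r_14 be the row sums and z = Σ r_i the total number of 1s. Each pair of columns can share at most one row with both entries 1 (else a 2×2 all-ones block appears), so Σ_i C(r_i, 2) ≤ C(73, 2) = 2628. By convexity Σ_i C(r_i, 2) ≥ 14·C(z/14, 2) = z(z − 14)/(2·14), giving z² − 14z − 14·73·72 ≤ 0 and hence z ≤ (1/2)[14 + √(196 + 4·73584)] = (1/2)[14 + √294532] ≈ (1/2)(14 + 542.708) = 278.354.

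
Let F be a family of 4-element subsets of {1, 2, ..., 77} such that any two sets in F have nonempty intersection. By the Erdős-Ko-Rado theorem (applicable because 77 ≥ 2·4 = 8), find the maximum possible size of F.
max |F| = C(76, 3) = 70300

Erdős-Ko-Rado (1961): when n ≥ 2k, max |F| = C(n−1, k−1). The bound is attained by the star {A : i ∈ A} for any fixed i ∈ [n]. Here C(77−1, 4−1) = C(76, 3) = 70300.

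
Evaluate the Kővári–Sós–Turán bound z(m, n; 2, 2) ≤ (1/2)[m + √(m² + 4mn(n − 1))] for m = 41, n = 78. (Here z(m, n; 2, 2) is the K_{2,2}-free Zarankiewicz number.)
z(41, 78; 2, 2) ≤ (1/2)[41 + √(41² + 4·41·78·77)] = (1/2)[41 + √986665] = 517.1551

Kővári–Sós–Turán: let r_1, ..., r_41 be the row sums and z = Σ r_i the total number of 1s. Each pair of columns can share at most one row with both entries 1 (else a 2×2 all-ones block appears), so Σ_i C(r_i, 2) ≤ C(78, 2) = 3003. By convexity Σ_i C(r_i, 2) ≥ 41·C(z/41, 2) = z(z − 41)/(2·41), giving z² − 41z − 41·78·77 ≤ 0 and hence z ≤ (1/2)[41 + √(1681 + 4·246246)] = (1/2)[41 + √986665] ≈ (1/2)(41 + 993.3101) = 517.1551.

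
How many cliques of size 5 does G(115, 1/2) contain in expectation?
E[# K_5] = C(115, 5) · (1/2)^C(5, 2) = 153476148 / 2^10 = 38369037/256 ≈ 149879.050781

For each 5-subset S of vertices (there are C(115, 5) = 153476148 such S), let X_S = 1 if S induces a K_5 (all C(5, 2) = 10 edges present). Then P(X_S = 1) = (1/2)^10 = 1/1024. By linearity of expectation, E[# K_5] = C(115, 5) · (1/2)^10 = 153476148 / 1024 = 38369037/256 ≈ 149879.050781.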